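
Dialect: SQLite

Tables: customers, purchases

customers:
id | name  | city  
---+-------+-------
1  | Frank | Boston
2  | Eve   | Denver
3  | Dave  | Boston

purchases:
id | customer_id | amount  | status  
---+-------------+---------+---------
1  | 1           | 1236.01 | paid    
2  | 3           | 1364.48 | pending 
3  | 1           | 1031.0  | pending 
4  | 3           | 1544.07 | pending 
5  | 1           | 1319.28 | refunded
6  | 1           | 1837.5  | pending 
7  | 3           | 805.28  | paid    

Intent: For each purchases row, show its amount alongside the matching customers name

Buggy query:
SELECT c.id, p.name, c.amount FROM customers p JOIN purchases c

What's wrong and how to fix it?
Bug: Missing join condition: each purchases row is matched to all customers rows instead of just its own

Fix: Specify the join condition linking the foreign key to the parent id

Corrected query:
SELECT c.id, p.name, c.amount FROM customers p JOIN purchases c ON c.customer_id = p.id

Result:
id | name  | amount 
---+-------+--------
1  | Frank | 1236.01
2  | Dave  | 1364.48
3  | Frank | 1031   
4  | Dave  | 1544.07
5  | Frank | 1319.28
6  | Frank | 1837.5 
7  | Dave  | 805.28 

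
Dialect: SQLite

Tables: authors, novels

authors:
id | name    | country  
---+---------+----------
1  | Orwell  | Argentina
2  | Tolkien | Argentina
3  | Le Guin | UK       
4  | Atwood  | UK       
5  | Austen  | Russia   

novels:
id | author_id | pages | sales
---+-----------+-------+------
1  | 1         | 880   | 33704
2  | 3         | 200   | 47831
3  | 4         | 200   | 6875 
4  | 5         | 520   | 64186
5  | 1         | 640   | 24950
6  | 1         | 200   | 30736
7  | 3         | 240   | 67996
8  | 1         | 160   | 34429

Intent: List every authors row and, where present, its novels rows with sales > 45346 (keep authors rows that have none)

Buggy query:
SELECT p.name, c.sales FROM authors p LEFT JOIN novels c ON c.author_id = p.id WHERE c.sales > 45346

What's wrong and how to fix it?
Bug: A WHERE condition on the right-hand table after LEFT JOIN drops unmatched parents

Fix: Move the right-table condition into the ON clause so unmatched parents are kept

Corrected query:
SELECT p.name, c.sales FROM authors p LEFT JOIN novels c ON c.author_id = p.id AND c.sales > 45346

Result:
name    | sales
--------+------
Orwell  | NULL 
Tolkien | NULL 
Le Guin | 47831
Le Guin | 67996
Atwood  | NULL 
Austen  | 64186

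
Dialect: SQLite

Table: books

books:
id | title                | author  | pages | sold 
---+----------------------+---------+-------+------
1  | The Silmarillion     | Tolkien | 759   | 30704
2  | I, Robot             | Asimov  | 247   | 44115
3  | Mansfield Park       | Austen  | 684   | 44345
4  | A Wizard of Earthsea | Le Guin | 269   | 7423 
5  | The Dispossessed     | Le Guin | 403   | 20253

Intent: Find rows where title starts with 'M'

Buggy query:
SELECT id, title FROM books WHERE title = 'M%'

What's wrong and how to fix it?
Bug: Wildcards only work with LIKE; '=' treats '%' as a literal character

Fix: Use LIKE for wildcard pattern matching

Corrected query:
SELECT id, title FROM books WHERE title LIKE 'M%'

Result:
id | title         
---+---------------
3  | Mansfield Park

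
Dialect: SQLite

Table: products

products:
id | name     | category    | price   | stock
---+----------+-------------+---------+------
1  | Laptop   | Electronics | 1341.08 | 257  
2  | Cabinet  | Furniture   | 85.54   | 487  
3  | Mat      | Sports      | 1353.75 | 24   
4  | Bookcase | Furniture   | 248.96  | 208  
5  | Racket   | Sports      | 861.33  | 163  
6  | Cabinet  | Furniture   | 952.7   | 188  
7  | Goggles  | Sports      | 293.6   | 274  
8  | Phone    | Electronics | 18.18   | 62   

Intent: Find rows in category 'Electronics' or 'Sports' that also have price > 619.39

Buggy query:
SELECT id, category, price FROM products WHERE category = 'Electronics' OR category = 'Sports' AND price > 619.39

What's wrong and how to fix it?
Bug: Without parentheses, AND is evaluated before OR, so the price filter only applies to the 'Sports' branch

Fix: Add parentheses around the OR so the AND applies to both alternatives

Corrected query:
SELECT id, category, price FROM products WHERE (category = 'Electronics' OR category = 'Sports') AND price > 619.39

Result:
id | category    | price  
---+-------------+--------
1  | Electronics | 1341.08
3  | Sports      | 1353.75
5  | Sports      | 861.33 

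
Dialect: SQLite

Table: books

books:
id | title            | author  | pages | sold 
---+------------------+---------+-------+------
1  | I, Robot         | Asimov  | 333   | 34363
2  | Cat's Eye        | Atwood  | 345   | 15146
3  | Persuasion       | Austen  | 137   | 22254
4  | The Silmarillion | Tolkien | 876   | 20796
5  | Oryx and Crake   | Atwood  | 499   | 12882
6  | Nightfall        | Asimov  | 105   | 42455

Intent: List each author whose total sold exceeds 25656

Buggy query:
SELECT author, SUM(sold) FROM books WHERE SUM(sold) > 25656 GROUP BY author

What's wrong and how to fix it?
Bug: WHERE runs before GROUP BY, so aggregates aren't available there

Fix: Move the aggregate condition to a HAVING clause

Corrected query:
SELECT author, SUM(sold) FROM books GROUP BY author HAVING SUM(sold) > 25656

Result:
author | SUM(sold)
-------+----------
Asimov | 76818    
Atwood | 28028    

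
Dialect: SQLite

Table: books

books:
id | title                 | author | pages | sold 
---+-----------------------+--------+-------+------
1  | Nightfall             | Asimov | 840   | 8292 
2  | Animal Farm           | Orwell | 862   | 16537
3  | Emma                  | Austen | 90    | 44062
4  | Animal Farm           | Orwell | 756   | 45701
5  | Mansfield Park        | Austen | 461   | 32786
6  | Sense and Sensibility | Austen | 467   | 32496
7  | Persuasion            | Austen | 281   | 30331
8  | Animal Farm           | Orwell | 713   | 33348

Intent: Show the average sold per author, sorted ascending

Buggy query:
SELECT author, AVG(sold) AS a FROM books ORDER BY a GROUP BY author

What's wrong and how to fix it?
Bug: GROUP BY must precede ORDER BY

Fix: Reorder: SELECT … FROM … GROUP BY … ORDER BY …

Corrected query:
SELECT author, AVG(sold) AS a FROM books GROUP BY author ORDER BY a

Result:
author | a       
-------+---------
Asimov | 8292    
Orwell | 31862   
Austen | 34918.75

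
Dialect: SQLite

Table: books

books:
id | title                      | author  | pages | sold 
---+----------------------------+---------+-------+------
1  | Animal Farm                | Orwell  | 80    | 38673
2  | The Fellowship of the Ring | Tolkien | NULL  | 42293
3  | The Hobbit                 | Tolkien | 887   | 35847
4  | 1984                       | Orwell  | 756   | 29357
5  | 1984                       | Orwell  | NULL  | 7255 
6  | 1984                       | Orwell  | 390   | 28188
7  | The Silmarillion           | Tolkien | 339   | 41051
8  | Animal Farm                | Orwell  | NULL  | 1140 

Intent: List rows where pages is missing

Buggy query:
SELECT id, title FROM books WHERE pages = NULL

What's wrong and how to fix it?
Bug: '= NULL' is always unknown in SQL three-valued logic, so no rows match

Fix: Replace '= NULL' with 'IS NULL'

Corrected query:
SELECT id, title FROM books WHERE pages IS NULL

Result:
id | title                     
---+---------------------------
2  | The Fellowship of the Ring
5  | 1984                      
8  | Animal Farm               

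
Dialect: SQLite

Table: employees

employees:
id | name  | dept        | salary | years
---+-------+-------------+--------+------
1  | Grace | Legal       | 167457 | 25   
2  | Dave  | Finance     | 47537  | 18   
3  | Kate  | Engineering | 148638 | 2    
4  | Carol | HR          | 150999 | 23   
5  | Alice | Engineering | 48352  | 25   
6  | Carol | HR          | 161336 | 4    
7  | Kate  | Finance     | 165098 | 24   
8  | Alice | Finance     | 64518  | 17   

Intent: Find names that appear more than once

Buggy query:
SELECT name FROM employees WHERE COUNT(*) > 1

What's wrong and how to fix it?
Bug: WHERE can't reference COUNT(*); aggregates are computed after WHERE

Fix: GROUP BY name, then filter groups with HAVING COUNT(*) > 1

Corrected query:
SELECT name FROM employees GROUP BY name HAVING COUNT(*) > 1

Result:
name 
-----
Alice
Carol
Kate 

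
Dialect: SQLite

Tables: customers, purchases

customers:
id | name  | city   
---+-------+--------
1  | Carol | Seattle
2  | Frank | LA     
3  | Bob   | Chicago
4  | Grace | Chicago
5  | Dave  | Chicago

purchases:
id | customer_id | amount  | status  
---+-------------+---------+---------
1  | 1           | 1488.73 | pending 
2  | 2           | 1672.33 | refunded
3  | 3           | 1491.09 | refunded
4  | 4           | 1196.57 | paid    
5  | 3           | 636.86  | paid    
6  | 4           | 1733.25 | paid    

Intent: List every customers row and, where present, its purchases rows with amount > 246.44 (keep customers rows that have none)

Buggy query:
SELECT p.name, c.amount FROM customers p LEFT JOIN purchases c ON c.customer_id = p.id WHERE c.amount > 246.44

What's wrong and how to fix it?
Bug: A WHERE condition on the right-hand table after LEFT JOIN drops unmatched parents

Fix: Put 'c.amount > 246.44' in the JOIN's ON clause instead of WHERE

Corrected query:
SELECT p.name, c.amount FROM customers p LEFT JOIN purchases c ON c.customer_id = p.id AND c.amount > 246.44

Result:
name  | amount 
------+--------
Carol | 1488.73
Frank | 1672.33
Bob   | 636.86 
Bob   | 1491.09
Grace | 1196.57
Grace | 1733.25
Dave  | NULL   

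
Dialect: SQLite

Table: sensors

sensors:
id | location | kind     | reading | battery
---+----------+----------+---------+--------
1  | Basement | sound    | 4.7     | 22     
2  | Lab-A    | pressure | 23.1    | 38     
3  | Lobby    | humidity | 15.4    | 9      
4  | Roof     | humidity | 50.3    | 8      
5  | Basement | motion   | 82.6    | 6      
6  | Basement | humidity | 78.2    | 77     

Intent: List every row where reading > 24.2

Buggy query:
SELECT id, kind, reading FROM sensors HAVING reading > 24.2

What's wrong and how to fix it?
Bug: HAVING filters the output of aggregation, but this query has no GROUP BY and no aggregate functions, so SQLite rejects it (HAVING clause on a non-aggregate query); the condition here is per row

Fix: Replace HAVING with WHERE since the condition applies to individual rows

Corrected query:
SELECT id, kind, reading FROM sensors WHERE reading > 24.2

Result:
id | kind     | reading
---+----------+--------
4  | humidity | 50.3   
5  | motion   | 82.6   
6  | humidity | 78.2   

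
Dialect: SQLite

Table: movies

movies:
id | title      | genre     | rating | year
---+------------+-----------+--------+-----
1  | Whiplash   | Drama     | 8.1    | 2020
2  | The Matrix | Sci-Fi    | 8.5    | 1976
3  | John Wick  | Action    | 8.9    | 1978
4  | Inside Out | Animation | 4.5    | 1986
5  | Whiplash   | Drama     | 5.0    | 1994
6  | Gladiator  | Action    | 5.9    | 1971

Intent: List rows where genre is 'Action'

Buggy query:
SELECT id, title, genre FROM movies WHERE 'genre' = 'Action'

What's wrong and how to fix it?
Bug: 'genre' in single quotes is a string literal, not the column; the comparison is literal-vs-literal and never true

Fix: Reference the column as genre without single quotes

Corrected query:
SELECT id, title, genre FROM movies WHERE genre = 'Action'

Result:
id | title     | genre 
---+-----------+-------
3  | John Wick | Action
6  | Gladiator | Action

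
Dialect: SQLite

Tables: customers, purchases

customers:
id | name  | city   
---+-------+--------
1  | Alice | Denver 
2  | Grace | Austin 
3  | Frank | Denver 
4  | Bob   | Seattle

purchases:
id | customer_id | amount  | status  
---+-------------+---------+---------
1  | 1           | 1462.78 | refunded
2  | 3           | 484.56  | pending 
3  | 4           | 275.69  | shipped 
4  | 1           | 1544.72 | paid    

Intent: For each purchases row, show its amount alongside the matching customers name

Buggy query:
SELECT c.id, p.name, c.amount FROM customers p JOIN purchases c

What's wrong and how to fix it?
Bug: Missing join condition: each purchases row is matched to all customers rows instead of just its own

Fix: Specify the join condition linking the foreign key to the parent id

Corrected query:
SELECT c.id, p.name, c.amount FROM customers p JOIN purchases c ON c.customer_id = p.id

Result:
id | name  | amount 
---+-------+--------
1  | Alice | 1462.78
2  | Frank | 484.56 
3  | Bob   | 275.69 
4  | Alice | 1544.72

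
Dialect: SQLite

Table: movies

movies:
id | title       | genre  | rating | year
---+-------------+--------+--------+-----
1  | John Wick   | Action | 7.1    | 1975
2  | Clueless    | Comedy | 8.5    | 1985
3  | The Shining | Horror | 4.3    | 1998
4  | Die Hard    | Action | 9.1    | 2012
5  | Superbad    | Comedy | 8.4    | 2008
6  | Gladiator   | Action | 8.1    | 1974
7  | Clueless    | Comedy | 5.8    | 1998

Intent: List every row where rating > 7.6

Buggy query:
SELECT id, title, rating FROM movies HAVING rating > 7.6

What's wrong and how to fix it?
Bug: This is a non-aggregate query (no GROUP BY, no aggregates), so in SQLite the HAVING clause is invalid here; a row-level condition belongs in WHERE

Fix: Use WHERE for row-level filtering

Corrected query:
SELECT id, title, rating FROM movies WHERE rating > 7.6

Result:
id | title     | rating
---+-----------+-------
2  | Clueless  | 8.5   
4  | Die Hard  | 9.1   
5  | Superbad  | 8.4   
6  | Gladiator | 8.1   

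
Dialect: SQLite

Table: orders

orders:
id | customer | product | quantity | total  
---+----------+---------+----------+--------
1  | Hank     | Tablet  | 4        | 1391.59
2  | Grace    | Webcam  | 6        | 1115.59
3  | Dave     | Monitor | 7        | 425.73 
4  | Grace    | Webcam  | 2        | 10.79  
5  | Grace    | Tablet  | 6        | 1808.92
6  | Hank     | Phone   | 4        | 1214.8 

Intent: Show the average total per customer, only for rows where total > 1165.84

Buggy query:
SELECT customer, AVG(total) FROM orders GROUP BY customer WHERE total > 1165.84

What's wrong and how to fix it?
Bug: WHERE cannot follow GROUP BY

Fix: Move the WHERE clause before GROUP BY

Corrected query:
SELECT customer, AVG(total) FROM orders WHERE total > 1165.84 GROUP BY customer

Result:
customer | AVG(total)
---------+-----------
Grace    | 1808.92   
Hank     | 1303.195  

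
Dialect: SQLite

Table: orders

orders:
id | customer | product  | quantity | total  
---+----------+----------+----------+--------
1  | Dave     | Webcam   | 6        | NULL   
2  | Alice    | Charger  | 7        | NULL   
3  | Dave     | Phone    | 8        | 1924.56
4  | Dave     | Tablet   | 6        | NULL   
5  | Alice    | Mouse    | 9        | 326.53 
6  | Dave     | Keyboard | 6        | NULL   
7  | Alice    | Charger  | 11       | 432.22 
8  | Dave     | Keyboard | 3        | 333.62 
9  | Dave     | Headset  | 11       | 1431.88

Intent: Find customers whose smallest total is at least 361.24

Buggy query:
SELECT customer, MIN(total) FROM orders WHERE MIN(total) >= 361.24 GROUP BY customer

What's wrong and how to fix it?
Bug: Aggregates like MIN are computed per group after WHERE runs

Fix: Replace WHERE with HAVING after the GROUP BY

Corrected query:
SELECT customer, MIN(total) FROM orders GROUP BY customer HAVING MIN(total) >= 361.24

Result:
(no rows)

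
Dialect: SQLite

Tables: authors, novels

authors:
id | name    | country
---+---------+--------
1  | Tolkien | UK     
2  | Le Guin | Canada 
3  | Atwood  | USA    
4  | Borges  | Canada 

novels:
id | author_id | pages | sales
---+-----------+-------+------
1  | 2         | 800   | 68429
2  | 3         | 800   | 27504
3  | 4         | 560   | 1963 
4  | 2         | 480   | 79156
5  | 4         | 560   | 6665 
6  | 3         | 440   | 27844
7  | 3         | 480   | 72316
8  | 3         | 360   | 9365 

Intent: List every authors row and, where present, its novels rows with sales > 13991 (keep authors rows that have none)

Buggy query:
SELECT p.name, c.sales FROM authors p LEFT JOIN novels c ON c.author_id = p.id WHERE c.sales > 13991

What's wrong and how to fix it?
Bug: Filtering c.sales in WHERE discards the NULL rows produced by LEFT JOIN, turning it into an inner join

Fix: Put 'c.sales > 13991' in the JOIN's ON clause instead of WHERE

Corrected query:
SELECT p.name, c.sales FROM authors p LEFT JOIN novels c ON c.author_id = p.id AND c.sales > 13991

Result:
name    | sales
--------+------
Tolkien | NULL 
Le Guin | 68429
Le Guin | 79156
Atwood  | 27504
Atwood  | 27844
Atwood  | 72316
Borges  | NULL 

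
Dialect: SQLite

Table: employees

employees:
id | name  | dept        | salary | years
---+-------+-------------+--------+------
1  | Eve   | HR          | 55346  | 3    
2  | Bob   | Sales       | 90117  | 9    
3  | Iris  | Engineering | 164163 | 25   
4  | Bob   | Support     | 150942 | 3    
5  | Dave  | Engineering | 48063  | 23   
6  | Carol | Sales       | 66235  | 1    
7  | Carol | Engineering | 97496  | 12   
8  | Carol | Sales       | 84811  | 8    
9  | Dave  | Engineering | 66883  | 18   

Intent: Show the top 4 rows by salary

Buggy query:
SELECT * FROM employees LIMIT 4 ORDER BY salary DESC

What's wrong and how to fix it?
Bug: LIMIT must come after ORDER BY

Fix: Sort with ORDER BY, then apply LIMIT

Corrected query:
SELECT * FROM employees ORDER BY salary DESC LIMIT 4

Result:
id | name  | dept        | salary | years
---+-------+-------------+--------+------
3  | Iris  | Engineering | 164163 | 25   
4  | Bob   | Support     | 150942 | 3    
7  | Carol | Engineering | 97496  | 12   
2  | Bob   | Sales       | 90117  | 9    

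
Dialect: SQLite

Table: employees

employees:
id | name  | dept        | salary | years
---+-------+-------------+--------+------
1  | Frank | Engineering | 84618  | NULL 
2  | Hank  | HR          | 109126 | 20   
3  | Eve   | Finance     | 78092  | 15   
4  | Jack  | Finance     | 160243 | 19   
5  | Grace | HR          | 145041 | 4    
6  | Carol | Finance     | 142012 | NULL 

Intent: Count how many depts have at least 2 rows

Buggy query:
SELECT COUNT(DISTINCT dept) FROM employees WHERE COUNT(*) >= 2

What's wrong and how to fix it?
Bug: COUNT(*) cannot appear in WHERE; the per-group count doesn't exist yet

Fix: Use a subquery that GROUPs and filters with HAVING, then count its rows

Corrected query:
SELECT COUNT(*) FROM (SELECT dept FROM employees GROUP BY dept HAVING COUNT(*) >= 2)

Result:
COUNT(*)
--------
2       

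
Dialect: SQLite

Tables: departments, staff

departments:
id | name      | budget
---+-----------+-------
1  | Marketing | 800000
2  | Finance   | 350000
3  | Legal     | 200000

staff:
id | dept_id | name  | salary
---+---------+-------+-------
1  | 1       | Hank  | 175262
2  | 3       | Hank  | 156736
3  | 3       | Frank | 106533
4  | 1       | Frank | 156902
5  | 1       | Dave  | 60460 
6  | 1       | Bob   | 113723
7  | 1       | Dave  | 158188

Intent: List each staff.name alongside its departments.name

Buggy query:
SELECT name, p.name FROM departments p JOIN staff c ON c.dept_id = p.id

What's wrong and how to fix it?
Bug: 'name' exists in both joined tables, so the database can't tell which one is meant

Fix: Qualify the column with its table alias (c.name)

Corrected query:
SELECT c.name, p.name FROM departments p JOIN staff c ON c.dept_id = p.id

Result:
name  | name     
------+----------
Hank  | Marketing
Hank  | Legal    
Frank | Legal    
Frank | Marketing
Dave  | Marketing
Bob   | Marketing
Dave  | Marketing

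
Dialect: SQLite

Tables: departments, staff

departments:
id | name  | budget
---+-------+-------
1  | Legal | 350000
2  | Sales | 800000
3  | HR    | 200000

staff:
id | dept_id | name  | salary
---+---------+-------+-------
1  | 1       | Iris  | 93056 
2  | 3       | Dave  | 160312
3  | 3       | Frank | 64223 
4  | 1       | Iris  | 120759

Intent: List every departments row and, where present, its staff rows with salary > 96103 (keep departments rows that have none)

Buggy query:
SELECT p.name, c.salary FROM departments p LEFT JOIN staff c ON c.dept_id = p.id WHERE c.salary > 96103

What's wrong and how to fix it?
Bug: A WHERE condition on the right-hand table after LEFT JOIN drops unmatched parents

Fix: Put 'c.salary > 96103' in the JOIN's ON clause instead of WHERE

Corrected query:
SELECT p.name, c.salary FROM departments p LEFT JOIN staff c ON c.dept_id = p.id AND c.salary > 96103

Result:
name  | salary
------+-------
Legal | 120759
Sales | NULL  
HR    | 160312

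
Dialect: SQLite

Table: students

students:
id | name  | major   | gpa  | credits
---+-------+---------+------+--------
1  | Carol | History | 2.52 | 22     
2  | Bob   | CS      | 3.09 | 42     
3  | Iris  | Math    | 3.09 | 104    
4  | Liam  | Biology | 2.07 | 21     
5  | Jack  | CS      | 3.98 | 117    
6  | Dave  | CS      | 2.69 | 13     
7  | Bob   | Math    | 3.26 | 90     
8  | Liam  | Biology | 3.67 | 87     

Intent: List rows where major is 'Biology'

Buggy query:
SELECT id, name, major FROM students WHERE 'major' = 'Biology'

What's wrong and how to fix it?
Bug: Single quotes denote string literals in SQL; the column name is being compared as a constant string

Fix: Remove the quotes around the column name (or use double quotes for an identifier)

Corrected query:
SELECT id, name, major FROM students WHERE major = 'Biology'

Result:
id | name | major  
---+------+--------
4  | Liam | Biology
8  | Liam | Biology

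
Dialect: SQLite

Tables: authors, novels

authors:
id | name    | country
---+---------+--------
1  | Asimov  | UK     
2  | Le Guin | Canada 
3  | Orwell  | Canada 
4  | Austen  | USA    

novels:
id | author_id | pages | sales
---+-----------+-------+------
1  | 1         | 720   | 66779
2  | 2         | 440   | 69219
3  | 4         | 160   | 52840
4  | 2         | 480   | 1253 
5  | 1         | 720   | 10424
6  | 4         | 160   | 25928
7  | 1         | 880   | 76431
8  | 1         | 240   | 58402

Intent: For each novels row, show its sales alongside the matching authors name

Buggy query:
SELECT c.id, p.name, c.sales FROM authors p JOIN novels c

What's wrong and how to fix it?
Bug: JOIN with no ON clause produces a cartesian product; every novels row pairs with every authors row

Fix: Specify the join condition linking the foreign key to the parent id

Corrected query:
SELECT c.id, p.name, c.sales FROM authors p JOIN novels c ON c.author_id = p.id

Result:
id | name    | sales
---+---------+------
1  | Asimov  | 66779
2  | Le Guin | 69219
3  | Austen  | 52840
4  | Le Guin | 1253 
5  | Asimov  | 10424
6  | Austen  | 25928
7  | Asimov  | 76431
8  | Asimov  | 58402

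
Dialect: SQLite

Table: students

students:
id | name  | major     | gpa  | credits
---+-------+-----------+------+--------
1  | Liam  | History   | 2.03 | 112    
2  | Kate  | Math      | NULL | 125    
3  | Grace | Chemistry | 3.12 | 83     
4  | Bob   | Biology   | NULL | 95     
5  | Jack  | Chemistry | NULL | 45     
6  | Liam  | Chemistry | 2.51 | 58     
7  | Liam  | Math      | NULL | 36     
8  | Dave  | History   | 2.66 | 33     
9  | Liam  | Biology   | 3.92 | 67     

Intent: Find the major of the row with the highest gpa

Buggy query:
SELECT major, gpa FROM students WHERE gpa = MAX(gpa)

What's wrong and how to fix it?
Bug: WHERE is evaluated per row; an aggregate over the whole table isn't defined there

Fix: Use a subquery: WHERE gpa = (SELECT MAX(gpa) FROM students)

Corrected query:
SELECT major, gpa FROM students WHERE gpa = (SELECT MAX(gpa) FROM students)

Result:
major   | gpa 
--------+-----
Biology | 3.92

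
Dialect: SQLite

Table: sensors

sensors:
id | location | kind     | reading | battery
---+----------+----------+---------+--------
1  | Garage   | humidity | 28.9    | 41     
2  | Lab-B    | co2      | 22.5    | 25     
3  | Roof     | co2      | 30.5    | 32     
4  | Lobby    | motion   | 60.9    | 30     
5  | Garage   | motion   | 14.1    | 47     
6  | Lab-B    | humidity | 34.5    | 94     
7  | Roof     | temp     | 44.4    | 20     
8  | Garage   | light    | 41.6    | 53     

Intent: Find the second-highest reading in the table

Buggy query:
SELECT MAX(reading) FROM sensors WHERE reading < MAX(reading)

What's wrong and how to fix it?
Bug: The inner MAX is an aggregate inside WHERE, which is not allowed

Fix: Compute the overall MAX in a subquery, then take MAX of rows below it

Corrected query:
SELECT MAX(reading) FROM sensors WHERE reading < (SELECT MAX(reading) FROM sensors)

Result:
MAX(reading)
------------
44.4        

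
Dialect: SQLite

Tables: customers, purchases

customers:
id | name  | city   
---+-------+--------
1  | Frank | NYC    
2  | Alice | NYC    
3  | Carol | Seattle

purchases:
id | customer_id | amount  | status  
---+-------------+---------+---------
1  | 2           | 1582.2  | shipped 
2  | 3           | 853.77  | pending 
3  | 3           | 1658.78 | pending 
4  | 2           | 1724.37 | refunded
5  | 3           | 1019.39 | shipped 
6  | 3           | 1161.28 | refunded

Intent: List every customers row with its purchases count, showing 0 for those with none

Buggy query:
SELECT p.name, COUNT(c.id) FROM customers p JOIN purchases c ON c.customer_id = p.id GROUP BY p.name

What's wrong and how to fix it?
Bug: An inner join excludes parents with zero children

Fix: Switch to LEFT JOIN to retain unmatched parent rows

Corrected query:
SELECT p.name, COUNT(c.id) FROM customers p LEFT JOIN purchases c ON c.customer_id = p.id GROUP BY p.name

Result:
name  | COUNT(c.id)
------+------------
Alice | 2          
Carol | 4          
Frank | 0          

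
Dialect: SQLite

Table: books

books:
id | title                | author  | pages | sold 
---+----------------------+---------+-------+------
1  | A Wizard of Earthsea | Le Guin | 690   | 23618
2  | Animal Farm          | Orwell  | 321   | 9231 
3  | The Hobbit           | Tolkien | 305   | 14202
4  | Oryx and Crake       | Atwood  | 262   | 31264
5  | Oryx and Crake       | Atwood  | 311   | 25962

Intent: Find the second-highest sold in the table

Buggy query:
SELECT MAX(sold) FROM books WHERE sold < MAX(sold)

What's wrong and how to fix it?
Bug: The inner MAX is an aggregate inside WHERE, which is not allowed

Fix: Compute the overall MAX in a subquery, then take MAX of rows below it

Corrected query:
SELECT MAX(sold) FROM books WHERE sold < (SELECT MAX(sold) FROM books)

Result:
MAX(sold)
---------
25962    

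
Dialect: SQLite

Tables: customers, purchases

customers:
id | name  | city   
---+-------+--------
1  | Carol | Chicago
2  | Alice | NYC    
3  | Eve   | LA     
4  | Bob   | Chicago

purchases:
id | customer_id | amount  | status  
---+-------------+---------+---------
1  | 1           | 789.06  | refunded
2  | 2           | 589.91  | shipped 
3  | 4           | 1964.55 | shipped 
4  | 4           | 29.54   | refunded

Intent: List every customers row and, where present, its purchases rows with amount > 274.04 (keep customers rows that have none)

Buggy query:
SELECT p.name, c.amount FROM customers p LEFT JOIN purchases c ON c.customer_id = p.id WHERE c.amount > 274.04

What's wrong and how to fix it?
Bug: Filtering c.amount in WHERE discards the NULL rows produced by LEFT JOIN, turning it into an inner join

Fix: Move the right-table condition into the ON clause so unmatched parents are kept

Corrected query:
SELECT p.name, c.amount FROM customers p LEFT JOIN purchases c ON c.customer_id = p.id AND c.amount > 274.04

Result:
name  | amount 
------+--------
Carol | 789.06 
Alice | 589.91 
Eve   | NULL   
Bob   | 1964.55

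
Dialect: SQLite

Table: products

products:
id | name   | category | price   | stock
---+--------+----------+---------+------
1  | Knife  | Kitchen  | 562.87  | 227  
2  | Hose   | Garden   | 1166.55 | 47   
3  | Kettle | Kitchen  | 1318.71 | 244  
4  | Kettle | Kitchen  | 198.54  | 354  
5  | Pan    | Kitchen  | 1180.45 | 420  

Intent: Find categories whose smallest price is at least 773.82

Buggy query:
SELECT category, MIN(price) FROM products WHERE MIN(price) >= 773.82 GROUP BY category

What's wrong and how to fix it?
Bug: Aggregates like MIN are computed per group after WHERE runs

Fix: Replace WHERE with HAVING after the GROUP BY

Corrected query:
SELECT category, MIN(price) FROM products GROUP BY category HAVING MIN(price) >= 773.82

Result:
category | MIN(price)
---------+-----------
Garden   | 1166.55   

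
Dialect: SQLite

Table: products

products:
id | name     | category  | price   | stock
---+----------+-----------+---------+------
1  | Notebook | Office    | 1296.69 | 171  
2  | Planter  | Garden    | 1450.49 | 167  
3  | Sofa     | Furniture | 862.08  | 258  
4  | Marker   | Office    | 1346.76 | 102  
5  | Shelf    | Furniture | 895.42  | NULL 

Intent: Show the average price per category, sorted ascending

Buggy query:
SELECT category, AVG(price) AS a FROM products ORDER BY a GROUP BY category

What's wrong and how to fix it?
Bug: GROUP BY must precede ORDER BY

Fix: Move ORDER BY to the end, after GROUP BY

Corrected query:
SELECT category, AVG(price) AS a FROM products GROUP BY category ORDER BY a

Result:
category  | a       
----------+---------
Furniture | 878.75  
Office    | 1321.725
Garden    | 1450.49 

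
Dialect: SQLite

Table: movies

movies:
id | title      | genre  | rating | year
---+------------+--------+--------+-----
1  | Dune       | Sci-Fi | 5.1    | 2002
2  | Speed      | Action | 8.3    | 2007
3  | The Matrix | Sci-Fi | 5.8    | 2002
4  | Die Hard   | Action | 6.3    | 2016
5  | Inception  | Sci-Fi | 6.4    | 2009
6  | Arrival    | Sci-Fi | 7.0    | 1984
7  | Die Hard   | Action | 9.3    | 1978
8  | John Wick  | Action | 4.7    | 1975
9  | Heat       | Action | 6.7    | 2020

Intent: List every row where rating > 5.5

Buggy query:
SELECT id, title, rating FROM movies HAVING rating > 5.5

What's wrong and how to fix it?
Bug: This is a non-aggregate query (no GROUP BY, no aggregates), so in SQLite the HAVING clause is invalid here; a row-level condition belongs in WHERE

Fix: Replace HAVING with WHERE since the condition applies to individual rows

Corrected query:
SELECT id, title, rating FROM movies WHERE rating > 5.5

Result:
id | title      | rating
---+------------+-------
2  | Speed      | 8.3   
3  | The Matrix | 5.8   
4  | Die Hard   | 6.3   
5  | Inception  | 6.4   
6  | Arrival    | 7     
7  | Die Hard   | 9.3   
9  | Heat       | 6.7   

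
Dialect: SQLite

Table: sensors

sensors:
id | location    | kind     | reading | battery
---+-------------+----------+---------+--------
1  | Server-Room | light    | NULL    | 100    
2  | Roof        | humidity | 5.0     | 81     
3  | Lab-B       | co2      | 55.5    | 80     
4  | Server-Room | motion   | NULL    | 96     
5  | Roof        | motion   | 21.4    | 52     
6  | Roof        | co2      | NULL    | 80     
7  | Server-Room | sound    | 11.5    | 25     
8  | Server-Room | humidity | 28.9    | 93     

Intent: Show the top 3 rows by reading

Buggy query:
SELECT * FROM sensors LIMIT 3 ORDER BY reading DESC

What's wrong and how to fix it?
Bug: LIMIT must come after ORDER BY

Fix: Swap the clauses: ORDER BY first, then LIMIT

Corrected query:
SELECT * FROM sensors ORDER BY reading DESC LIMIT 3

Result:
id | location    | kind     | reading | battery
---+-------------+----------+---------+--------
3  | Lab-B       | co2      | 55.5    | 80     
8  | Server-Room | humidity | 28.9    | 93     
5  | Roof        | motion   | 21.4    | 52     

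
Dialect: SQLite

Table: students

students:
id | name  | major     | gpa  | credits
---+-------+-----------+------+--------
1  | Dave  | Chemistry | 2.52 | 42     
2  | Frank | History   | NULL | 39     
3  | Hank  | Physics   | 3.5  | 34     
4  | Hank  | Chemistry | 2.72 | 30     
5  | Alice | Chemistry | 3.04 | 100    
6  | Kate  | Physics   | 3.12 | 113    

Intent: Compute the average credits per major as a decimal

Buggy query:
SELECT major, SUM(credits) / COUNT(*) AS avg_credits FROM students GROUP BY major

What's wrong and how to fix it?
Bug: Both operands are integers, so '/' performs integer division and truncates

Fix: Cast one side to REAL so the division keeps the fractional part

Corrected query:
SELECT major, SUM(credits) * 1.0 / COUNT(*) AS avg_credits FROM students GROUP BY major

Result:
major     | avg_credits
----------+------------
Chemistry | 57.333333  
History   | 39         
Physics   | 73.5       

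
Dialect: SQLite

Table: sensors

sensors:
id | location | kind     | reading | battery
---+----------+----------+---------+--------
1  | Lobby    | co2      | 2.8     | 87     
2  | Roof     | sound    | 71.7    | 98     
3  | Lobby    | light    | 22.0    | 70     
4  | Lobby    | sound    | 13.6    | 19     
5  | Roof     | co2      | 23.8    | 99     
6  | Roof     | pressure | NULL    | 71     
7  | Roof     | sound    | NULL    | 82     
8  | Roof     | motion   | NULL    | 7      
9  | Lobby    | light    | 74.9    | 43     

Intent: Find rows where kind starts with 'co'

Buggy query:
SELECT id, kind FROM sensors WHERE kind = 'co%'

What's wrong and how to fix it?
Bug: '=' compares the literal string including the % character; pattern matching needs LIKE

Fix: Use LIKE for wildcard pattern matching

Corrected query:
SELECT id, kind FROM sensors WHERE kind LIKE 'co%'

Result:
id | kind
---+-----
1  | co2 
5  | co2 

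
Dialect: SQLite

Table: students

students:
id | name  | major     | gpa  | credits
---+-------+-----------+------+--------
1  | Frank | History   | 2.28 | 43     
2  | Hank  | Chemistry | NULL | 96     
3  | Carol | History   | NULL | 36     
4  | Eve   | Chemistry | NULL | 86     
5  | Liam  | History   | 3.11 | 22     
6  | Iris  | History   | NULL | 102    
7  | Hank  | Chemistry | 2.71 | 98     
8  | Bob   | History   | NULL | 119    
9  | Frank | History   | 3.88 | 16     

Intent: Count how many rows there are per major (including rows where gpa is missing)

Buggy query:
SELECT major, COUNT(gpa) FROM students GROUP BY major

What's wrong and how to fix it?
Bug: COUNT(column) counts non-NULL values only; rows with NULL gpa aren't counted

Fix: Use COUNT(*) to count all rows regardless of NULL

Corrected query:
SELECT major, COUNT(*) FROM students GROUP BY major

Result:
major     | COUNT(*)
----------+---------
Chemistry | 3       
History   | 6       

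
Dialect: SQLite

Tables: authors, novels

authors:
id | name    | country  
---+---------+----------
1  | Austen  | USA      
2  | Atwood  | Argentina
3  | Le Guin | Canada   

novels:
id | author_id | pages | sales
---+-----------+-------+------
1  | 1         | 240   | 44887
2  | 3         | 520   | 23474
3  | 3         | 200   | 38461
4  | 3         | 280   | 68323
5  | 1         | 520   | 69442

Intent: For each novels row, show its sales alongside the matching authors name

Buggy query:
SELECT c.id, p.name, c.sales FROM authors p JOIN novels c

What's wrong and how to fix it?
Bug: JOIN with no ON clause produces a cartesian product; every novels row pairs with every authors row

Fix: Add ON c.author_id = p.id to the JOIN

Corrected query:
SELECT c.id, p.name, c.sales FROM authors p JOIN novels c ON c.author_id = p.id

Result:
id | name    | sales
---+---------+------
1  | Austen  | 44887
2  | Le Guin | 23474
3  | Le Guin | 38461
4  | Le Guin | 68323
5  | Austen  | 69442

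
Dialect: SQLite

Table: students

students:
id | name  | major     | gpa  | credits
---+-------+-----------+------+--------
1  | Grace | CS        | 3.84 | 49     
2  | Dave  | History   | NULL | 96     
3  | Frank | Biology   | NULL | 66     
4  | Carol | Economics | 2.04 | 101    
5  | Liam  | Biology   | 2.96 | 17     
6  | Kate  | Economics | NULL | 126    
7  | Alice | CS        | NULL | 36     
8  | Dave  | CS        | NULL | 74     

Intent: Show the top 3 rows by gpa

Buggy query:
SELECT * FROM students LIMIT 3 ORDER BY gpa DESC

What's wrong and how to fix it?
Bug: LIMIT must come after ORDER BY

Fix: Swap the clauses: ORDER BY first, then LIMIT

Corrected query:
SELECT * FROM students ORDER BY gpa DESC LIMIT 3

Result:
id | name  | major     | gpa  | credits
---+-------+-----------+------+--------
1  | Grace | CS        | 3.84 | 49     
5  | Liam  | Biology   | 2.96 | 17     
4  | Carol | Economics | 2.04 | 101    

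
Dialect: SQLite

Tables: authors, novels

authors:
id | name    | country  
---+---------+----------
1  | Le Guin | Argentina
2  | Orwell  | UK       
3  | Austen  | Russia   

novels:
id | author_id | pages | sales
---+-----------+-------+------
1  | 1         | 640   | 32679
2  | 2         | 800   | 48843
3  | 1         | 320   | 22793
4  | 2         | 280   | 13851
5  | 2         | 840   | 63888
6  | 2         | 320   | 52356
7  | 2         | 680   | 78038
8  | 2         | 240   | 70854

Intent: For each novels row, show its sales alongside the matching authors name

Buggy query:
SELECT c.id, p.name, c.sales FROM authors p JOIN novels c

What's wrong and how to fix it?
Bug: Missing join condition: each novels row is matched to all authors rows instead of just its own

Fix: Specify the join condition linking the foreign key to the parent id

Corrected query:
SELECT c.id, p.name, c.sales FROM authors p JOIN novels c ON c.author_id = p.id

Result:
id | name    | sales
---+---------+------
1  | Le Guin | 32679
2  | Orwell  | 48843
3  | Le Guin | 22793
4  | Orwell  | 13851
5  | Orwell  | 63888
6  | Orwell  | 52356
7  | Orwell  | 78038
8  | Orwell  | 70854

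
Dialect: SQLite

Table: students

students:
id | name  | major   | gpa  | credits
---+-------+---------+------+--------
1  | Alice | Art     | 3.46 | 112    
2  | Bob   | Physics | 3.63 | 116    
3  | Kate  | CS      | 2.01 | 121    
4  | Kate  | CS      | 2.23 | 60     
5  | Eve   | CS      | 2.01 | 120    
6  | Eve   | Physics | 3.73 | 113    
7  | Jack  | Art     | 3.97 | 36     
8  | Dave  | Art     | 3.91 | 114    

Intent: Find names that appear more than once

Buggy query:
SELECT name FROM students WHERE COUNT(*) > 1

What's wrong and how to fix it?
Bug: COUNT(*) is an aggregate and cannot be used in WHERE

Fix: GROUP BY name, then filter groups with HAVING COUNT(*) > 1

Corrected query:
SELECT name FROM students GROUP BY name HAVING COUNT(*) > 1

Result:
name
----
Eve 
Kate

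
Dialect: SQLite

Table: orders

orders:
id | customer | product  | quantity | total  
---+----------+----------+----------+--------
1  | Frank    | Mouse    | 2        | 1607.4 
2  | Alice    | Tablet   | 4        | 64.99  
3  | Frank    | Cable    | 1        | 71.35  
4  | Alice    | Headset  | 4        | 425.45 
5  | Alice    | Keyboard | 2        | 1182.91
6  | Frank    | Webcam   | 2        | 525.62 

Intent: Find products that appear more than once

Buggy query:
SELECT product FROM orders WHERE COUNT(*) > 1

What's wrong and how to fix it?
Bug: COUNT(*) is an aggregate and cannot be used in WHERE

Fix: Group first, then use HAVING for the count condition

Corrected query:
SELECT product FROM orders GROUP BY product HAVING COUNT(*) > 1

Result:
(no rows)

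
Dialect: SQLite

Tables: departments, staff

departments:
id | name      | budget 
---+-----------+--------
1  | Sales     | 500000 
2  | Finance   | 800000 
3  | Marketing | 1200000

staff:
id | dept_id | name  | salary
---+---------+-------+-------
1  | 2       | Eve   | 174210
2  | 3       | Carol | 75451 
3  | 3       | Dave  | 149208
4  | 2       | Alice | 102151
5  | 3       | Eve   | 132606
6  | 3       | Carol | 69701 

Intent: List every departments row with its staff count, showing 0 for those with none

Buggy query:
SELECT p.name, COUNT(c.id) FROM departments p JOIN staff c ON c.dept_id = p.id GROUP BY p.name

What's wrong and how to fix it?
Bug: An inner join excludes parents with zero children

Fix: Switch to LEFT JOIN to retain unmatched parent rows

Corrected query:
SELECT p.name, COUNT(c.id) FROM departments p LEFT JOIN staff c ON c.dept_id = p.id GROUP BY p.name

Result:
name      | COUNT(c.id)
----------+------------
Finance   | 2          
Marketing | 4          
Sales     | 0          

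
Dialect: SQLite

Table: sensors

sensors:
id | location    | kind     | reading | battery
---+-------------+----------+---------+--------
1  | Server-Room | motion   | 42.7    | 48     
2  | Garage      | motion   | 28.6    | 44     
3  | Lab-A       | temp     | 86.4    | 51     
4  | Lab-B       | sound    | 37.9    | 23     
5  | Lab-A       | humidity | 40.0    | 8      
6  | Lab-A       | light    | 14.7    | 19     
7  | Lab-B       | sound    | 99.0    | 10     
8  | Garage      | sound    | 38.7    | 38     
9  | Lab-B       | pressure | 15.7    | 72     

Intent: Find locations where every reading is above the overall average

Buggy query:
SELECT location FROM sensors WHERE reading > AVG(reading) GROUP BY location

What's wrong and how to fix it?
Bug: AVG() is an aggregate; it can't sit directly in WHERE

Fix: Compute the overall average in a scalar subquery and compare each group's MIN against it in HAVING

Corrected query:
SELECT location FROM sensors GROUP BY location HAVING MIN(reading) > (SELECT AVG(reading) FROM sensors)

Result:
(no rows)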